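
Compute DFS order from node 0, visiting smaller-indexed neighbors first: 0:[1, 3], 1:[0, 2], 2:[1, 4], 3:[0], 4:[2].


DFS stack-based: start with [0]
Visit order: [0, 1, 2, 4, 3]


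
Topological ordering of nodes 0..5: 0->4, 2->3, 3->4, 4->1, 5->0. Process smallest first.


Kahn's algorithm, process smallest node first
Order: [2, 3, 5, 0, 4, 1]


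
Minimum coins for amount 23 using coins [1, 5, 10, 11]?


dp[0]=0; dp[i]=1+min(dp[i-c] for c in coins)
...dp[18]=4, dp[19]=5, dp[20]=2, dp[21]=2, dp[22]=2, dp[23]=3
Minimum coins for 23 = 3


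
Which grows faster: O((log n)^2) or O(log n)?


logarithmic grows slower than polylogarithmic
O(log n) is asymptotically smaller; O((log n)^2) grows faster


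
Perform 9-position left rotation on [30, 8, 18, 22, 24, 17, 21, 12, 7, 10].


Left rotate by 9: [10, 30, 8, 18, 22, 24, 17, 21, 12, 7]


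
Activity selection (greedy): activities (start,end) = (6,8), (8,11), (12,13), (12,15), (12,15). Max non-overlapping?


Greedy: pick earliest-ending, then skip overlaps.
Selected (3 activities): [(6, 8), (8, 11), (12, 13)]


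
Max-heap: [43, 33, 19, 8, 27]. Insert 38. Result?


Append 38: [43, 33, 19, 8, 27, 38]
Bubble up: swap idx 5(38) with idx 2(19)
Result: [43, 33, 38, 8, 27, 19]


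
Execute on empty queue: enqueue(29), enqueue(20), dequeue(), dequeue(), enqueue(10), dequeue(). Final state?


enqueue(29) -> [29]
enqueue(20) -> [29, 20]
dequeue() returns 29 -> [20]
dequeue() returns 20 -> []
enqueue(10) -> [10]
dequeue() returns 10 -> []
Final queue (front to back): []


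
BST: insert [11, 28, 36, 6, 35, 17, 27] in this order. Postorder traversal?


Root = 11; build tree by BST insertion.
Postorder traversal: [6, 27, 17, 35, 36, 28, 11]


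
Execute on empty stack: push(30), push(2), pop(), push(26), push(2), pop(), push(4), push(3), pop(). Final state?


push(30) -> [30]
push(2) -> [30, 2]
pop() returns 2 -> [30]
push(26) -> [30, 26]
push(2) -> [30, 26, 2]
pop() returns 2 -> [30, 26]
push(4) -> [30, 26, 4]
push(3) -> [30, 26, 4, 3]
pop() returns 3 -> [30, 26, 4]
Final stack (bottom to top): [30, 26, 4]


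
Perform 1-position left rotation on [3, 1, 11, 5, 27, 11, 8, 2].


Left rotate by 1: [1, 11, 5, 27, 11, 8, 2, 3]


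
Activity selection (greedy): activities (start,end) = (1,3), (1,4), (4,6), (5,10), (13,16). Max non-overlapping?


Greedy: pick earliest-ending, then skip overlaps.
Selected (3 activities): [(1, 3), (4, 6), (13, 16)]


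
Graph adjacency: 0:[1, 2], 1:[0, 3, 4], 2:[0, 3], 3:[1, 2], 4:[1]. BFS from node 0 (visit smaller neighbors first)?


BFS queue: start with [0]
Visit order: [0, 1, 2, 3, 4]


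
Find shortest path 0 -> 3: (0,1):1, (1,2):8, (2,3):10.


Dijkstra from 0:
Distances: {0: 0, 1: 1, 2: 9, 3: 19}
Shortest distance to 3 = 19, path = [0, 1, 2, 3]


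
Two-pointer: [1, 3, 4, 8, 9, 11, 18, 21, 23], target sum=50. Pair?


Two pointers: lo=0, hi=8
No pair sums to 50


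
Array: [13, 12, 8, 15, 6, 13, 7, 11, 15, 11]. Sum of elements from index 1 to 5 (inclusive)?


Prefix sums: [0, 13, 25, 33, 48, 54, 67, 74, 85, 100, 111]
Sum[1..5] = prefix[6] - prefix[1] = 67 - 13 = 54


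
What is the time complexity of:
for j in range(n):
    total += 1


Per nesting level: O(n) = O(n)
Complexity: O(n)


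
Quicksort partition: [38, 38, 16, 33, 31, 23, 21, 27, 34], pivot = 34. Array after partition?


Elements <= 34 go left of pivot.
Result: [16, 33, 31, 23, 21, 27, 34, 38, 38], pivot at index 6


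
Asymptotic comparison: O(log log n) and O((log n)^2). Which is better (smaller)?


double-logarithmic grows slower than polylogarithmic
O(log log n) is asymptotically smaller; O((log n)^2) grows faster


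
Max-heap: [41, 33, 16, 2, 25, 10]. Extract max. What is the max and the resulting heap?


Max = 41
Replace root with last, heapify down
Resulting heap: [33, 25, 16, 2, 10]


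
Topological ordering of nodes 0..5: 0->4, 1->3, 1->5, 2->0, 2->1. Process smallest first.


Kahn's algorithm, process smallest node first
Order: [2, 0, 1, 3, 4, 5]


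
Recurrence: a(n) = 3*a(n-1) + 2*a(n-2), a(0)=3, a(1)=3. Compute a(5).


Build bottom-up:
...a(3)=51, a(4)=183, a(5)=3*183+2*51=651


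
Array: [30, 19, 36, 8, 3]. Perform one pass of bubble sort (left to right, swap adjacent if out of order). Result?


After one pass: [19, 30, 8, 3, 36]


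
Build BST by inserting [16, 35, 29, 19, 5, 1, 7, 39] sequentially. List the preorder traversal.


Root = 16; build tree by BST insertion.
Preorder traversal: [16, 5, 1, 7, 35, 29, 19, 39]


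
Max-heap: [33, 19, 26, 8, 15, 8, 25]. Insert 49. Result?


Append 49: [33, 19, 26, 8, 15, 8, 25, 49]
Bubble up: swap idx 7(49) with idx 3(8); swap idx 3(49) with idx 1(19); swap idx 1(49) with idx 0(33)
Result: [49, 33, 26, 19, 15, 8, 25, 8]


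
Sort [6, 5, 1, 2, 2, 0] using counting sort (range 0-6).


Count array: [1, 1, 2, 0, 0, 1, 1]
Reconstruct: [0, 1, 2, 2, 5, 6]


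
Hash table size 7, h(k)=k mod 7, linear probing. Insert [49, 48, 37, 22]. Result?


Insertions: 49->slot 0; 48->slot 6; 37->slot 2; 22->slot 1
Table: [49, 22, 37, None, None, None, 48]


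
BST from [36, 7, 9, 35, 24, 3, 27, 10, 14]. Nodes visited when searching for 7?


BST root = 36
Search for 7: compare at each node
Path: [36, 7]


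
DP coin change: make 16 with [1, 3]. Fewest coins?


dp[0]=0; dp[i]=1+min(dp[i-c] for c in coins)
...dp[11]=5, dp[12]=4, dp[13]=5, dp[14]=6, dp[15]=5, dp[16]=6
Minimum coins for 16 = 6


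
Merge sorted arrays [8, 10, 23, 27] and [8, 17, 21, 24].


Compare heads, take smaller each step.
Merged: [8, 8, 10, 17, 21, 23, 24, 27]


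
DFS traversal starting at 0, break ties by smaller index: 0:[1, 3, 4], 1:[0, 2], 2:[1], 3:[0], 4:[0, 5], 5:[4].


DFS stack-based: start with [0]
Visit order: [0, 1, 2, 3, 4, 5]


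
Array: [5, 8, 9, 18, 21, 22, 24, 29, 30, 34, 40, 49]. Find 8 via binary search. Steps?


Search for 8:
[0,11] mid=5 arr[5]=22
[0,4] mid=2 arr[2]=9
[0,1] mid=0 arr[0]=5
[1,1] mid=1 arr[1]=8
Total: 4 comparisons


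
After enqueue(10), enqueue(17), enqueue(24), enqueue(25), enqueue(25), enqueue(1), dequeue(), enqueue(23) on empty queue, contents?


enqueue(10) -> [10]
enqueue(17) -> [10, 17]
enqueue(24) -> [10, 17, 24]
enqueue(25) -> [10, 17, 24, 25]
enqueue(25) -> [10, 17, 24, 25, 25]
enqueue(1) -> [10, 17, 24, 25, 25, 1]
dequeue() returns 10 -> [17, 24, 25, 25, 1]
enqueue(23) -> [17, 24, 25, 25, 1, 23]
Final queue (front to back): [17, 24, 25, 25, 1, 23]


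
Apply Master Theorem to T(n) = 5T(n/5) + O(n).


a=5, b=5, c=1. log_5(5)=1 = c=1. Case 2: O(n^c log n) = O(n log n)
Complexity: O(n log n)


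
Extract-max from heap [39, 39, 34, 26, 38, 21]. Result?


Max = 39
Replace root with last, heapify down
Resulting heap: [39, 38, 34, 26, 21]


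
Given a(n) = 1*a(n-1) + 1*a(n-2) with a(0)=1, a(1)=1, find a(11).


Build bottom-up:
...a(9)=55, a(10)=89, a(11)=1*89+1*55=144


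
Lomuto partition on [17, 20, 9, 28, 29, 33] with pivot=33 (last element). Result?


Elements <= 33 go left of pivot.
Result: [17, 20, 9, 28, 29, 33], pivot at index 5


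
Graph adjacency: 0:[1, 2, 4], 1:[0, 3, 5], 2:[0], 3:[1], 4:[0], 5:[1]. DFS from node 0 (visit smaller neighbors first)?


DFS stack-based: start with [0]
Visit order: [0, 1, 3, 5, 2, 4]


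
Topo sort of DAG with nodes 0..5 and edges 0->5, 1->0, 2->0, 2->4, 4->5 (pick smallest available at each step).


Kahn's algorithm, process smallest node first
Order: [1, 2, 0, 3, 4, 5]


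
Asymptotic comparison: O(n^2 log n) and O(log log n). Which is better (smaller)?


double-logarithmic grows slower than n^2 log n
O(log log n) is asymptotically smaller; O(n^2 log n) grows faster


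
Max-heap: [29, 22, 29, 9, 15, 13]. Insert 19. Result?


Append 19: [29, 22, 29, 9, 15, 13, 19]
Bubble up: no swaps needed
Result: [29, 22, 29, 9, 15, 13, 19]


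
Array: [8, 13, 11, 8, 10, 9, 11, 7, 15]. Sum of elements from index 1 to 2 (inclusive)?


Prefix sums: [0, 8, 21, 32, 40, 50, 59, 70, 77, 92]
Sum[1..2] = prefix[3] - prefix[1] = 32 - 8 = 24


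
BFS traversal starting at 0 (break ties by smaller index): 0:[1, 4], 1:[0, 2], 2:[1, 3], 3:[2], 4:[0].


BFS queue: start with [0]
Visit order: [0, 1, 4, 2, 3]


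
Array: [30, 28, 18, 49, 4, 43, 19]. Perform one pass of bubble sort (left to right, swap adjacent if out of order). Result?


After one pass: [28, 18, 30, 4, 43, 19, 49]


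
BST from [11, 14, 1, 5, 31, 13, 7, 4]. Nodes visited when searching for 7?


BST root = 11
Search for 7: compare at each node
Path: [11, 1, 5, 7]


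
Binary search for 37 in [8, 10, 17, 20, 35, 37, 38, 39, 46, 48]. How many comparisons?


Search for 37:
[0,9] mid=4 arr[4]=35
[5,9] mid=7 arr[7]=39
[5,6] mid=5 arr[5]=37
Total: 3 comparisons


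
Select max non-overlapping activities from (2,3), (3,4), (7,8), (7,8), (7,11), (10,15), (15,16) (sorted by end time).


Greedy: pick earliest-ending, then skip overlaps.
Selected (5 activities): [(2, 3), (3, 4), (7, 8), (10, 15), (15, 16)]


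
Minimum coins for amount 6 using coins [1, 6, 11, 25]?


dp[0]=0; dp[i]=1+min(dp[i-c] for c in coins)
...dp[1]=1, dp[2]=2, dp[3]=3, dp[4]=4, dp[5]=5, dp[6]=1
Minimum coins for 6 = 1


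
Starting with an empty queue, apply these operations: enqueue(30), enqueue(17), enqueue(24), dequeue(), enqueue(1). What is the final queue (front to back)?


enqueue(30) -> [30]
enqueue(17) -> [30, 17]
enqueue(24) -> [30, 17, 24]
dequeue() returns 30 -> [17, 24]
enqueue(1) -> [17, 24, 1]
Final queue (front to back): [17, 24, 1]


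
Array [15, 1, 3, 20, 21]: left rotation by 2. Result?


Left rotate by 2: [3, 20, 21, 15, 1]


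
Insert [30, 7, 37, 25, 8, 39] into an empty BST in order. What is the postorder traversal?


Root = 30; build tree by BST insertion.
Postorder traversal: [8, 25, 7, 39, 37, 30]


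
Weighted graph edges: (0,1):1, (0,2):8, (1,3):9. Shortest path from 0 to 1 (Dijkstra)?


Dijkstra from 0:
Distances: {0: 0, 1: 1, 2: 8, 3: 10}
Shortest distance to 1 = 1, path = [0, 1]


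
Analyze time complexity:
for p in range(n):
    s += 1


Per nesting level: O(n) = O(n)
Complexity: O(n)


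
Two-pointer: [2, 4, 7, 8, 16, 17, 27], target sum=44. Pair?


Two pointers: lo=0, hi=6
Found pair: (17, 27) summing to 44


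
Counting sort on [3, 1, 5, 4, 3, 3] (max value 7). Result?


Count array: [0, 1, 0, 3, 1, 1, 0, 0]
Reconstruct: [1, 3, 3, 3, 4, 5]


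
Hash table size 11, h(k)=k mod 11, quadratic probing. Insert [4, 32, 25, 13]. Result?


Insertions: 4->slot 4; 32->slot 10; 25->slot 3; 13->slot 2
Table: [None, None, 13, 25, 4, None, None, None, None, None, 32]


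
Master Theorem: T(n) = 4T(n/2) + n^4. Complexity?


a=4, b=2, c=4. log_2(4)=2 < c=4. Case 3: O(n^c) = O(n^4)
Complexity: O(n^4)


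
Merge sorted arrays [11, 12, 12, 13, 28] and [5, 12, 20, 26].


Compare heads, take smaller each step.
Merged: [5, 11, 12, 12, 12, 13, 20, 26, 28]


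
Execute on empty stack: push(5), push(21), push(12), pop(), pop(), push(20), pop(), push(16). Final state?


push(5) -> [5]
push(21) -> [5, 21]
push(12) -> [5, 21, 12]
pop() returns 12 -> [5, 21]
pop() returns 21 -> [5]
push(20) -> [5, 20]
pop() returns 20 -> [5]
push(16) -> [5, 16]
Final stack (bottom to top): [5, 16]


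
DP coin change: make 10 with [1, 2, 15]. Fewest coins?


dp[0]=0; dp[i]=1+min(dp[i-c] for c in coins)
...dp[5]=3, dp[6]=3, dp[7]=4, dp[8]=4, dp[9]=5, dp[10]=5
Minimum coins for 10 = 5


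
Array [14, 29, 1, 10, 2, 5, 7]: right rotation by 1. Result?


Right rotate by 1: [7, 14, 29, 1, 10, 2, 5]


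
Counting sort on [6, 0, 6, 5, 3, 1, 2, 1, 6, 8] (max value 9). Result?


Count array: [1, 2, 1, 1, 0, 1, 3, 0, 1, 0]
Reconstruct: [0, 1, 1, 2, 3, 5, 6, 6, 6, 8]


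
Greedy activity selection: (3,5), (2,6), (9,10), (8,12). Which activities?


Greedy: pick earliest-ending, then skip overlaps.
Selected (2 activities): [(3, 5), (9, 10)]


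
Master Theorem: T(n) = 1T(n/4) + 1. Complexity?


a=1, b=4, c=0. log_4(1)=0 = c=0. Case 2: O(n^c log n) = O(log n)
Complexity: O(log n)


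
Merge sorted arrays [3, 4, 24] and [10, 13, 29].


Compare heads, take smaller each step.
Merged: [3, 4, 10, 13, 24, 29]


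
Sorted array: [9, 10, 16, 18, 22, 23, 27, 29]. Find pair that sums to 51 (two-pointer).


Two pointers: lo=0, hi=7
Found pair: (22, 29) summing to 51


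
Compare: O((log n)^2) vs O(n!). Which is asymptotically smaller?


polylogarithmic grows slower than factorial
O((log n)^2) is asymptotically smaller; O(n!) grows faster


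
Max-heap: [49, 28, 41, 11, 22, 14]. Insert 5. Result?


Append 5: [49, 28, 41, 11, 22, 14, 5]
Bubble up: no swaps needed
Result: [49, 28, 41, 11, 22, 14, 5]


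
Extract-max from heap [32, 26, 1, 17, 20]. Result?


Max = 32
Replace root with last, heapify down
Resulting heap: [26, 20, 1, 17]


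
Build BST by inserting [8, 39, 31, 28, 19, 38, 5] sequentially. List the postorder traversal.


Root = 8; build tree by BST insertion.
Postorder traversal: [5, 19, 28, 38, 31, 39, 8]


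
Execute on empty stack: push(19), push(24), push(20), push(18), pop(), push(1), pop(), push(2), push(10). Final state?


push(19) -> [19]
push(24) -> [19, 24]
push(20) -> [19, 24, 20]
push(18) -> [19, 24, 20, 18]
pop() returns 18 -> [19, 24, 20]
push(1) -> [19, 24, 20, 1]
pop() returns 1 -> [19, 24, 20]
push(2) -> [19, 24, 20, 2]
push(10) -> [19, 24, 20, 2, 10]
Final stack (bottom to top): [19, 24, 20, 2, 10]


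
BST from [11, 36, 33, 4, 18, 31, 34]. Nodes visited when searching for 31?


BST root = 11
Search for 31: compare at each node
Path: [11, 36, 33, 18, 31]


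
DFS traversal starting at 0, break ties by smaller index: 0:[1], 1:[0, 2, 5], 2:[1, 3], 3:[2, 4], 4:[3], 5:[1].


DFS stack-based: start with [0]
Visit order: [0, 1, 2, 3, 4, 5]


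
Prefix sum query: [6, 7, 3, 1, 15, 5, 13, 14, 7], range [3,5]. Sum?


Prefix sums: [0, 6, 13, 16, 17, 32, 37, 50, 64, 71]
Sum[3..5] = prefix[6] - prefix[3] = 37 - 16 = 21


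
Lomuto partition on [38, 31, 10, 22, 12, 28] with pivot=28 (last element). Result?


Elements <= 28 go left of pivot.
Result: [10, 22, 12, 28, 38, 31], pivot at index 3


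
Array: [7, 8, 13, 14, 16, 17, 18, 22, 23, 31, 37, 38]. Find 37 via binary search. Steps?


Search for 37:
[0,11] mid=5 arr[5]=17
[6,11] mid=8 arr[8]=23
[9,11] mid=10 arr[10]=37
Total: 3 comparisons


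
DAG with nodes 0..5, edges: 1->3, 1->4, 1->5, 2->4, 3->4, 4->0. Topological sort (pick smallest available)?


Kahn's algorithm, process smallest node first
Order: [1, 2, 3, 4, 0, 5]


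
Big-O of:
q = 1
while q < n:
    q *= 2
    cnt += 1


Per nesting level: O(log n) = O(log n)
Complexity: O(log n)


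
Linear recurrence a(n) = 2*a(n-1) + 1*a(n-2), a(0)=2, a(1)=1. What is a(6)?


Build bottom-up:
...a(4)=22, a(5)=53, a(6)=2*53+1*22=128


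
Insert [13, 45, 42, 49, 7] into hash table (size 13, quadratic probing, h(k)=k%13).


Insertions: 13->slot 0; 45->slot 6; 42->slot 3; 49->slot 10; 7->slot 7
Table: [13, None, None, 42, None, None, 45, 7, None, None, 49, None, None]


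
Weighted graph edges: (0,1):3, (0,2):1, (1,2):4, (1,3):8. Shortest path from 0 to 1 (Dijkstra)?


Dijkstra from 0:
Distances: {0: 0, 1: 3, 2: 1, 3: 11}
Shortest distance to 1 = 3, path = [0, 1]


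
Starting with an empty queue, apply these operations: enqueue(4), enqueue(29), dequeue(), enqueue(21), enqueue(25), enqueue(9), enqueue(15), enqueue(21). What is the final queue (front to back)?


enqueue(4) -> [4]
enqueue(29) -> [4, 29]
dequeue() returns 4 -> [29]
enqueue(21) -> [29, 21]
enqueue(25) -> [29, 21, 25]
enqueue(9) -> [29, 21, 25, 9]
enqueue(15) -> [29, 21, 25, 9, 15]
enqueue(21) -> [29, 21, 25, 9, 15, 21]
Final queue (front to back): [29, 21, 25, 9, 15, 21]


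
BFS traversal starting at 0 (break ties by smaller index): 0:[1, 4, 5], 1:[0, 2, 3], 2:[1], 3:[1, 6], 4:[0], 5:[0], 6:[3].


BFS queue: start with [0]
Visit order: [0, 1, 4, 5, 2, 3, 6]


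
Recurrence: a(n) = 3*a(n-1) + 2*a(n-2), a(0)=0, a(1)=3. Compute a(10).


Build bottom-up:
...a(8)=18837, a(9)=67089, a(10)=3*67089+2*18837=238941


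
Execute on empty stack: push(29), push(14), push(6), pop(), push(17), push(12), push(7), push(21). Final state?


push(29) -> [29]
push(14) -> [29, 14]
push(6) -> [29, 14, 6]
pop() returns 6 -> [29, 14]
push(17) -> [29, 14, 17]
push(12) -> [29, 14, 17, 12]
push(7) -> [29, 14, 17, 12, 7]
push(21) -> [29, 14, 17, 12, 7, 21]
Final stack (bottom to top): [29, 14, 17, 12, 7, 21]


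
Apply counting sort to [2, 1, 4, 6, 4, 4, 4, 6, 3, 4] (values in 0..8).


Count array: [0, 1, 1, 1, 5, 0, 2, 0, 0]
Reconstruct: [1, 2, 3, 4, 4, 4, 4, 4, 6, 6]


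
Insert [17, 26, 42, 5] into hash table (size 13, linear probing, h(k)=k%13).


Insertions: 17->slot 4; 26->slot 0; 42->slot 3; 5->slot 5
Table: [26, None, None, 42, 17, 5, None, None, None, None, None, None, None]


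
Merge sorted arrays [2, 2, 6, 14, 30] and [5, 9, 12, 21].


Compare heads, take smaller each step.
Merged: [2, 2, 5, 6, 9, 12, 14, 21, 30]


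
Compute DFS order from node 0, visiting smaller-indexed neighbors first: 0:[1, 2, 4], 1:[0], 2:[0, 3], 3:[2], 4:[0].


DFS stack-based: start with [0]
Visit order: [0, 1, 2, 3, 4]


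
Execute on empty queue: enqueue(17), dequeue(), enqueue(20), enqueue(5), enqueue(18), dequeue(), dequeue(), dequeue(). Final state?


enqueue(17) -> [17]
dequeue() returns 17 -> []
enqueue(20) -> [20]
enqueue(5) -> [20, 5]
enqueue(18) -> [20, 5, 18]
dequeue() returns 20 -> [5, 18]
dequeue() returns 5 -> [18]
dequeue() returns 18 -> []
Final queue (front to back): []


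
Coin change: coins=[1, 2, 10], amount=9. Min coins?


dp[0]=0; dp[i]=1+min(dp[i-c] for c in coins)
...dp[4]=2, dp[5]=3, dp[6]=3, dp[7]=4, dp[8]=4, dp[9]=5
Minimum coins for 9 = 5


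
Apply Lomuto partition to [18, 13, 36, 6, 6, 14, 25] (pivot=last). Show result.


Elements <= 25 go left of pivot.
Result: [18, 13, 6, 6, 14, 25, 36], pivot at index 5


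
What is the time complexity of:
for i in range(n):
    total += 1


Per nesting level: O(n) = O(n)
Complexity: O(n)


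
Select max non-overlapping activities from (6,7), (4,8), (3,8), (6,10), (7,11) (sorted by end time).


Greedy: pick earliest-ending, then skip overlaps.
Selected (2 activities): [(6, 7), (7, 11)]


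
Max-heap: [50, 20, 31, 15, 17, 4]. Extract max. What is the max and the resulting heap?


Max = 50
Replace root with last, heapify down
Resulting heap: [31, 20, 4, 15, 17]


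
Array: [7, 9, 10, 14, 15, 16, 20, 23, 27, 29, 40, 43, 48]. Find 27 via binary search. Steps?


Search for 27:
[0,12] mid=6 arr[6]=20
[7,12] mid=9 arr[9]=29
[7,8] mid=7 arr[7]=23
[8,8] mid=8 arr[8]=27
Total: 4 comparisons


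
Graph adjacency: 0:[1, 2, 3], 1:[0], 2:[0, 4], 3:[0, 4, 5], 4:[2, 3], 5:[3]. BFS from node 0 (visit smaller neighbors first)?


BFS queue: start with [0]
Visit order: [0, 1, 2, 3, 4, 5]


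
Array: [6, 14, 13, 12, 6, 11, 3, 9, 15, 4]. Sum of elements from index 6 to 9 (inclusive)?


Prefix sums: [0, 6, 20, 33, 45, 51, 62, 65, 74, 89, 93]
Sum[6..9] = prefix[10] - prefix[6] = 93 - 62 = 31


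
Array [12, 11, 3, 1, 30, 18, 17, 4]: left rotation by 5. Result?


Left rotate by 5: [18, 17, 4, 12, 11, 3, 1, 30]


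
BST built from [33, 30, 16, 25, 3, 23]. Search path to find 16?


BST root = 33
Search for 16: compare at each node
Path: [33, 30, 16]


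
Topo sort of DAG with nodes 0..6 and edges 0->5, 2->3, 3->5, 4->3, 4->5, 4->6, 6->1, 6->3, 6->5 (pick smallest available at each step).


Kahn's algorithm, process smallest node first
Order: [0, 2, 4, 6, 1, 3, 5]


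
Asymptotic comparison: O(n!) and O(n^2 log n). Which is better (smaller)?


n^2 log n grows slower than factorial
O(n^2 log n) is asymptotically smaller; O(n!) grows faster


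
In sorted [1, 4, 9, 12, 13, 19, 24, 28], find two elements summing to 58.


Two pointers: lo=0, hi=7
No pair sums to 58


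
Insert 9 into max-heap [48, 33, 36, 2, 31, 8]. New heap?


Append 9: [48, 33, 36, 2, 31, 8, 9]
Bubble up: no swaps needed
Result: [48, 33, 36, 2, 31, 8, 9]


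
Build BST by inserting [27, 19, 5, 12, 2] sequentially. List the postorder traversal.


Root = 27; build tree by BST insertion.
Postorder traversal: [2, 12, 5, 19, 27]


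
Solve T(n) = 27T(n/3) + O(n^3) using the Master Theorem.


a=27, b=3, c=3. log_3(27)=3 = c=3. Case 2: O(n^c log n) = O(n^3 log n)
Complexity: O(n^3 log n)


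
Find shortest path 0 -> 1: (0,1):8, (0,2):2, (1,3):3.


Dijkstra from 0:
Distances: {0: 0, 1: 8, 2: 2, 3: 11}
Shortest distance to 1 = 8, path = [0, 1]


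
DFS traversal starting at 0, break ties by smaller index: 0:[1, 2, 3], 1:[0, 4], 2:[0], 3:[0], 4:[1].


DFS stack-based: start with [0]
Visit order: [0, 1, 4, 2, 3]


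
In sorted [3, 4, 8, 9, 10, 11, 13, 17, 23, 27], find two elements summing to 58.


Two pointers: lo=0, hi=9
No pair sums to 58


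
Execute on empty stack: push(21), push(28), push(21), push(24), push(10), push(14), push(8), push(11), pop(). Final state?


push(21) -> [21]
push(28) -> [21, 28]
push(21) -> [21, 28, 21]
push(24) -> [21, 28, 21, 24]
push(10) -> [21, 28, 21, 24, 10]
push(14) -> [21, 28, 21, 24, 10, 14]
push(8) -> [21, 28, 21, 24, 10, 14, 8]
push(11) -> [21, 28, 21, 24, 10, 14, 8, 11]
pop() returns 11 -> [21, 28, 21, 24, 10, 14, 8]
Final stack (bottom to top): [21, 28, 21, 24, 10, 14, 8]


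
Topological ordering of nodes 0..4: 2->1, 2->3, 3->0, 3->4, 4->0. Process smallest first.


Kahn's algorithm, process smallest node first
Order: [2, 1, 3, 4, 0]


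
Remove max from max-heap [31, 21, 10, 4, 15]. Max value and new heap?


Max = 31
Replace root with last, heapify down
Resulting heap: [21, 15, 10, 4]


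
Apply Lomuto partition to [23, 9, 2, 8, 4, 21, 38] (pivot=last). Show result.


Elements <= 38 go left of pivot.
Result: [23, 9, 2, 8, 4, 21, 38], pivot at index 6


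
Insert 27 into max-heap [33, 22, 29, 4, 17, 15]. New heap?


Append 27: [33, 22, 29, 4, 17, 15, 27]
Bubble up: no swaps needed
Result: [33, 22, 29, 4, 17, 15, 27]


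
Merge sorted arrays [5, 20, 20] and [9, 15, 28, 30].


Compare heads, take smaller each step.
Merged: [5, 9, 15, 20, 20, 28, 30]


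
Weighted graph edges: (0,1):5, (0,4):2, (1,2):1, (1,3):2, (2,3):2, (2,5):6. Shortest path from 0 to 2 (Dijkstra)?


Dijkstra from 0:
Distances: {0: 0, 1: 5, 2: 6, 3: 7, 4: 2, 5: 12}
Shortest distance to 2 = 6, path = [0, 1, 2]


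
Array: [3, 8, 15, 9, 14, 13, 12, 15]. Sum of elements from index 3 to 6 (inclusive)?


Prefix sums: [0, 3, 11, 26, 35, 49, 62, 74, 89]
Sum[3..6] = prefix[7] - prefix[3] = 74 - 26 = 48


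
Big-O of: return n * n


Analysis: constant-time operation, no loop
Complexity: O(1)


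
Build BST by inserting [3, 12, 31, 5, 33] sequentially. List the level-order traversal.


Root = 3; build tree by BST insertion.
Level-Order traversal: [3, 12, 5, 31, 33]


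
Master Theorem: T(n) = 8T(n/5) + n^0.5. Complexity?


a=8, b=5, c=0.5. log_5(8)=1.292 > c=0.5. Case 1: O(n^log_b(a)) = O(n^1.292)
Complexity: O(n^1.292)


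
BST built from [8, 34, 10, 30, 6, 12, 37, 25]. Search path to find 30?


BST root = 8
Search for 30: compare at each node
Path: [8, 34, 10, 30]


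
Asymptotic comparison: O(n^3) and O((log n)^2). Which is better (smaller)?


polylogarithmic grows slower than cubic
O((log n)^2) is asymptotically smaller; O(n^3) grows faster


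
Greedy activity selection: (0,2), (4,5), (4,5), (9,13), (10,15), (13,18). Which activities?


Greedy: pick earliest-ending, then skip overlaps.
Selected (4 activities): [(0, 2), (4, 5), (9, 13), (13, 18)]


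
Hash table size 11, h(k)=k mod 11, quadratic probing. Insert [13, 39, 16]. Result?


Insertions: 13->slot 2; 39->slot 6; 16->slot 5
Table: [None, None, 13, None, None, 16, 39, None, None, None, None]


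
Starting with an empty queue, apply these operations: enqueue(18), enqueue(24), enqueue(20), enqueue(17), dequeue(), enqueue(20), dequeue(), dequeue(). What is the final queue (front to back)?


enqueue(18) -> [18]
enqueue(24) -> [18, 24]
enqueue(20) -> [18, 24, 20]
enqueue(17) -> [18, 24, 20, 17]
dequeue() returns 18 -> [24, 20, 17]
enqueue(20) -> [24, 20, 17, 20]
dequeue() returns 24 -> [20, 17, 20]
dequeue() returns 20 -> [17, 20]
Final queue (front to back): [17, 20]


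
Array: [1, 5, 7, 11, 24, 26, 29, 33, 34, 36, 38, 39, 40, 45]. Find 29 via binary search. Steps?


Search for 29:
[0,13] mid=6 arr[6]=29
Total: 1 comparisons


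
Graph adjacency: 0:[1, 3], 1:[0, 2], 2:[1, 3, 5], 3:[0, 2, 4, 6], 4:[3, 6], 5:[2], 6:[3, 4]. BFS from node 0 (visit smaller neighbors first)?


BFS queue: start with [0]
Visit order: [0, 1, 3, 2, 4, 6, 5]


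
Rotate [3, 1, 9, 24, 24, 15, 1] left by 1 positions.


Left rotate by 1: [1, 9, 24, 24, 15, 1, 3]


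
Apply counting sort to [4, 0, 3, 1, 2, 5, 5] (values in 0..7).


Count array: [1, 1, 1, 1, 1, 2, 0, 0]
Reconstruct: [0, 1, 2, 3, 4, 5, 5]


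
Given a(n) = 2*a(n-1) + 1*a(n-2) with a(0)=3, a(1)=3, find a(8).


Build bottom-up:
...a(6)=297, a(7)=717, a(8)=2*717+1*297=1731


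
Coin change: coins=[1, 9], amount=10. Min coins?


dp[0]=0; dp[i]=1+min(dp[i-c] for c in coins)
...dp[5]=5, dp[6]=6, dp[7]=7, dp[8]=8, dp[9]=1, dp[10]=2
Minimum coins for 10 = 2


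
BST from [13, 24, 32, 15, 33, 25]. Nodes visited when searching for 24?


BST root = 13
Search for 24: compare at each node
Path: [13, 24]


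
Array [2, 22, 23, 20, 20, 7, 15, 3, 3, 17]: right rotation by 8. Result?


Right rotate by 8: [23, 20, 20, 7, 15, 3, 3, 17, 2, 22]


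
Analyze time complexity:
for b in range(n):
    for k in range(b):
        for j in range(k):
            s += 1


Per nesting level: O(n) * O(n) [triangular over b] * O(n) [triangular over k] = O(n^3)
Complexity: O(n^3)


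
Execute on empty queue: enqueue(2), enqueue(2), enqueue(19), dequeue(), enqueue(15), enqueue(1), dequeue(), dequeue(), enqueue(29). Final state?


enqueue(2) -> [2]
enqueue(2) -> [2, 2]
enqueue(19) -> [2, 2, 19]
dequeue() returns 2 -> [2, 19]
enqueue(15) -> [2, 19, 15]
enqueue(1) -> [2, 19, 15, 1]
dequeue() returns 2 -> [19, 15, 1]
dequeue() returns 19 -> [15, 1]
enqueue(29) -> [15, 1, 29]
Final queue (front to back): [15, 1, 29]


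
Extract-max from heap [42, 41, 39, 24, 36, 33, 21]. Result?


Max = 42
Replace root with last, heapify down
Resulting heap: [41, 36, 39, 24, 21, 33]


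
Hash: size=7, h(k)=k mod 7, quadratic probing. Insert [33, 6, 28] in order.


Insertions: 33->slot 5; 6->slot 6; 28->slot 0
Table: [28, None, None, None, None, 33, 6]


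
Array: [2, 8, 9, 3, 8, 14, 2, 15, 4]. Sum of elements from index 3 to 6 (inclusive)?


Prefix sums: [0, 2, 10, 19, 22, 30, 44, 46, 61, 65]
Sum[3..6] = prefix[7] - prefix[3] = 46 - 19 = 27


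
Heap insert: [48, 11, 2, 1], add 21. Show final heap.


Append 21: [48, 11, 2, 1, 21]
Bubble up: swap idx 4(21) with idx 1(11)
Result: [48, 21, 2, 1, 11]


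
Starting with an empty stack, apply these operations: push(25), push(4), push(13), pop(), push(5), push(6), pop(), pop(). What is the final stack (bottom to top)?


push(25) -> [25]
push(4) -> [25, 4]
push(13) -> [25, 4, 13]
pop() returns 13 -> [25, 4]
push(5) -> [25, 4, 5]
push(6) -> [25, 4, 5, 6]
pop() returns 6 -> [25, 4, 5]
pop() returns 5 -> [25, 4]
Final stack (bottom to top): [25, 4]


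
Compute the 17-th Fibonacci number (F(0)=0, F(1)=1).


F(n)=F(n-1)+F(n-2)
...F(15)=610, F(16)=987, F(17)=1597


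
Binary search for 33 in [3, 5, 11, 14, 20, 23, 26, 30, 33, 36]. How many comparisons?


Search for 33:
[0,9] mid=4 arr[4]=20
[5,9] mid=7 arr[7]=30
[8,9] mid=8 arr[8]=33
Total: 3 comparisons


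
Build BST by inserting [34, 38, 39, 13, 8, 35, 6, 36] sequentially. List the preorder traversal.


Root = 34; build tree by BST insertion.
Preorder traversal: [34, 13, 8, 6, 38, 35, 36, 39]


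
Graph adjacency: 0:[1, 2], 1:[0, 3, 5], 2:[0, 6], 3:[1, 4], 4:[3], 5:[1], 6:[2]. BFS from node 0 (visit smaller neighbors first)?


BFS queue: start with [0]
Visit order: [0, 1, 2, 3, 5, 6, 4]


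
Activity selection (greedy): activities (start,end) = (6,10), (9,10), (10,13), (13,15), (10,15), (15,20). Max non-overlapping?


Greedy: pick earliest-ending, then skip overlaps.
Selected (4 activities): [(6, 10), (10, 13), (13, 15), (15, 20)]


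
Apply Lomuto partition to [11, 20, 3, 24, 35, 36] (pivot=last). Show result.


Elements <= 36 go left of pivot.
Result: [11, 20, 3, 24, 35, 36], pivot at index 5


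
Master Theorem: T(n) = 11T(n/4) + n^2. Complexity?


a=11, b=4, c=2. log_4(11)=1.730 < c=2. Case 3: O(n^c) = O(n^2)
Complexity: O(n^2)


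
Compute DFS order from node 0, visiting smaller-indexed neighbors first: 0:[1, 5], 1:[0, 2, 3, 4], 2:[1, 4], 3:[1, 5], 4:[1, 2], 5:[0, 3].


DFS stack-based: start with [0]
Visit order: [0, 1, 2, 4, 3, 5]


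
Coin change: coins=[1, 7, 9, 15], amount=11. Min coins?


dp[0]=0; dp[i]=1+min(dp[i-c] for c in coins)
...dp[6]=6, dp[7]=1, dp[8]=2, dp[9]=1, dp[10]=2, dp[11]=3
Minimum coins for 11 = 3


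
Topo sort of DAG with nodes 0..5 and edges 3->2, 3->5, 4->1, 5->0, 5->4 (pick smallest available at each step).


Kahn's algorithm, process smallest node first
Order: [3, 2, 5, 0, 4, 1]


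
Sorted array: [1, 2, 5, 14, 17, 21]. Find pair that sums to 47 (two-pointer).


Two pointers: lo=0, hi=5
No pair sums to 47


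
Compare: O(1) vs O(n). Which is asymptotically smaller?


constant grows slower than linear
O(1) is asymptotically smaller; O(n) grows faster


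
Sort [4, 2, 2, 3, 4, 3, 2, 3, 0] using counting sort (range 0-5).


Count array: [1, 0, 3, 3, 2, 0]
Reconstruct: [0, 2, 2, 2, 3, 3, 3, 4, 4]


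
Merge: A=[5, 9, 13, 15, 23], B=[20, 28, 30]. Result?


Compare heads, take smaller each step.
Merged: [5, 9, 13, 15, 20, 23, 28, 30]


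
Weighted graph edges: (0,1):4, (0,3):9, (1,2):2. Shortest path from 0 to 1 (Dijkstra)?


Dijkstra from 0:
Distances: {0: 0, 1: 4, 2: 6, 3: 9}
Shortest distance to 1 = 4, path = [0, 1]


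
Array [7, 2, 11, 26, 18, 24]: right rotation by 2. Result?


Right rotate by 2: [18, 24, 7, 2, 11, 26]


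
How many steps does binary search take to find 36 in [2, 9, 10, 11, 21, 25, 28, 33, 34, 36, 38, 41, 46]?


Search for 36:
[0,12] mid=6 arr[6]=28
[7,12] mid=9 arr[9]=36
Total: 2 comparisons


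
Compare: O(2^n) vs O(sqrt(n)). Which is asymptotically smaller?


sublinear grows slower than exponential
O(sqrt(n)) is asymptotically smaller; O(2^n) grows faster


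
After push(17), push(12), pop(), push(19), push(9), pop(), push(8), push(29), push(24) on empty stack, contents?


push(17) -> [17]
push(12) -> [17, 12]
pop() returns 12 -> [17]
push(19) -> [17, 19]
push(9) -> [17, 19, 9]
pop() returns 9 -> [17, 19]
push(8) -> [17, 19, 8]
push(29) -> [17, 19, 8, 29]
push(24) -> [17, 19, 8, 29, 24]
Final stack (bottom to top): [17, 19, 8, 29, 24]


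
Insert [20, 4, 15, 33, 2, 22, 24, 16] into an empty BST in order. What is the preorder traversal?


Root = 20; build tree by BST insertion.
Preorder traversal: [20, 4, 2, 15, 16, 33, 22, 24]


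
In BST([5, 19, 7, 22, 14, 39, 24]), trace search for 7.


BST root = 5
Search for 7: compare at each node
Path: [5, 19, 7]


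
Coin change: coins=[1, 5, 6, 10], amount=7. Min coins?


dp[0]=0; dp[i]=1+min(dp[i-c] for c in coins)
...dp[2]=2, dp[3]=3, dp[4]=4, dp[5]=1, dp[6]=1, dp[7]=2
Minimum coins for 7 = 2


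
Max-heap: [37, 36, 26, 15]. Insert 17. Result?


Append 17: [37, 36, 26, 15, 17]
Bubble up: no swaps needed
Result: [37, 36, 26, 15, 17]


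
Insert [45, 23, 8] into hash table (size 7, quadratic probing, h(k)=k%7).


Insertions: 45->slot 3; 23->slot 2; 8->slot 1
Table: [None, 8, 23, 45, None, None, None]


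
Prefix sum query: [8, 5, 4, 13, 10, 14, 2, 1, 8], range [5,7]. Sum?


Prefix sums: [0, 8, 13, 17, 30, 40, 54, 56, 57, 65]
Sum[5..7] = prefix[8] - prefix[5] = 57 - 40 = 17


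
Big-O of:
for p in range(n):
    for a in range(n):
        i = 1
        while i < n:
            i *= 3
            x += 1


Per nesting level: O(n) * O(n) * O(log n) = O(n^2 log n)
Complexity: O(n^2 log n)


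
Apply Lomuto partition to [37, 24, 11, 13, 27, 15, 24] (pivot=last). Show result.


Elements <= 24 go left of pivot.
Result: [24, 11, 13, 15, 24, 37, 27], pivot at index 4


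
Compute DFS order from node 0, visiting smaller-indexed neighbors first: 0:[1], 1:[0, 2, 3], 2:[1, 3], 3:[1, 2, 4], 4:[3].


DFS stack-based: start with [0]
Visit order: [0, 1, 2, 3, 4]


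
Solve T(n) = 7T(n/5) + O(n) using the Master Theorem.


a=7, b=5, c=1. log_5(7)=1.209 > c=1. Case 1: O(n^log_b(a)) = O(n^1.209)
Complexity: O(n^1.209)


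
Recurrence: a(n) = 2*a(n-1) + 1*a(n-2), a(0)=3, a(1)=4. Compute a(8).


Build bottom-up:
...a(6)=367, a(7)=886, a(8)=2*886+1*367=2139


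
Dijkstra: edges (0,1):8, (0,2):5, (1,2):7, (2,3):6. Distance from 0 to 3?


Dijkstra from 0:
Distances: {0: 0, 1: 8, 2: 5, 3: 11}
Shortest distance to 3 = 11, path = [0, 2, 3]


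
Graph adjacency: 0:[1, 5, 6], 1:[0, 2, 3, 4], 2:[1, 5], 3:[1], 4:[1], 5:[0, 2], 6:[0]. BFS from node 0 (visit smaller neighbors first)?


BFS queue: start with [0]
Visit order: [0, 1, 5, 6, 2, 3, 4]


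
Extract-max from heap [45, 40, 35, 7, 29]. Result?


Max = 45
Replace root with last, heapify down
Resulting heap: [40, 29, 35, 7]


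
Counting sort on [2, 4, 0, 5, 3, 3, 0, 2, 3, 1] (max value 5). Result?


Count array: [2, 1, 2, 3, 1, 1]
Reconstruct: [0, 0, 1, 2, 2, 3, 3, 3, 4, 5]


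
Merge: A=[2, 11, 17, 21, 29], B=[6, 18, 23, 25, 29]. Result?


Compare heads, take smaller each step.
Merged: [2, 6, 11, 17, 18, 21, 23, 25, 29, 29]


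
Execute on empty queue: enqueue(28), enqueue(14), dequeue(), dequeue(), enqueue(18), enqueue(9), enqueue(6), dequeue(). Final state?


enqueue(28) -> [28]
enqueue(14) -> [28, 14]
dequeue() returns 28 -> [14]
dequeue() returns 14 -> []
enqueue(18) -> [18]
enqueue(9) -> [18, 9]
enqueue(6) -> [18, 9, 6]
dequeue() returns 18 -> [9, 6]
Final queue (front to back): [9, 6]


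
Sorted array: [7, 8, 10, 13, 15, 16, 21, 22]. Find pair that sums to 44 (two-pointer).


Two pointers: lo=0, hi=7
No pair sums to 44


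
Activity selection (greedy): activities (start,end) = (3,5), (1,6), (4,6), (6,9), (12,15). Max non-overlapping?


Greedy: pick earliest-ending, then skip overlaps.
Selected (3 activities): [(3, 5), (6, 9), (12, 15)]


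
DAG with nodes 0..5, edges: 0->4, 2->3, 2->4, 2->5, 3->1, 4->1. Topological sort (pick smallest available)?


Kahn's algorithm, process smallest node first
Order: [0, 2, 3, 4, 1, 5]


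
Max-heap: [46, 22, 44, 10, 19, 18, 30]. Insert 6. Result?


Append 6: [46, 22, 44, 10, 19, 18, 30, 6]
Bubble up: no swaps needed
Result: [46, 22, 44, 10, 19, 18, 30, 6]


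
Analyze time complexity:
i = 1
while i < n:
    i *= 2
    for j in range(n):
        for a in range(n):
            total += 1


Per nesting level: O(log n) * O(n) * O(n) = O(n^2 log n)
Complexity: O(n^2 log n)


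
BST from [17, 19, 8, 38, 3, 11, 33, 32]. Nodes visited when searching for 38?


BST root = 17
Search for 38: compare at each node
Path: [17, 19, 38]


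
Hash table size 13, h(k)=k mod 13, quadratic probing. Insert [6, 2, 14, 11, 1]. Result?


Insertions: 6->slot 6; 2->slot 2; 14->slot 1; 11->slot 11; 1->slot 5
Table: [None, 14, 2, None, None, 1, 6, None, None, None, None, 11, None]


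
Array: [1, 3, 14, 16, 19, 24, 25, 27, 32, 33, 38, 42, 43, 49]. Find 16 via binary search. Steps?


Search for 16:
[0,13] mid=6 arr[6]=25
[0,5] mid=2 arr[2]=14
[3,5] mid=4 arr[4]=19
[3,3] mid=3 arr[3]=16
Total: 4 comparisons


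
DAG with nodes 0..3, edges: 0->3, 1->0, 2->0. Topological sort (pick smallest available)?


Kahn's algorithm, process smallest node first
Order: [1, 2, 0, 3]


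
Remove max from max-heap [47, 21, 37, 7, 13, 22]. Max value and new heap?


Max = 47
Replace root with last, heapify down
Resulting heap: [37, 21, 22, 7, 13]


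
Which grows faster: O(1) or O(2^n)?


constant grows slower than exponential
O(1) is asymptotically smaller; O(2^n) grows faster


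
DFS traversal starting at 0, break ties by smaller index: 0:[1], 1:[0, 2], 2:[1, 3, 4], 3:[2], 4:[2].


DFS stack-based: start with [0]
Visit order: [0, 1, 2, 3, 4]


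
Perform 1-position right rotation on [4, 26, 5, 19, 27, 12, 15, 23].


Right rotate by 1: [23, 4, 26, 5, 19, 27, 12, 15]


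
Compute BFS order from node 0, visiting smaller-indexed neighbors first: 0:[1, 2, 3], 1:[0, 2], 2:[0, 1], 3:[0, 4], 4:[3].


BFS queue: start with [0]
Visit order: [0, 1, 2, 3, 4]


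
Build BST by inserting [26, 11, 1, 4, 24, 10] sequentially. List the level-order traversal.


Root = 26; build tree by BST insertion.
Level-Order traversal: [26, 11, 1, 24, 4, 10]


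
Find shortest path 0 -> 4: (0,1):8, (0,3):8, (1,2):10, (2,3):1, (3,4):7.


Dijkstra from 0:
Distances: {0: 0, 1: 8, 2: 9, 3: 8, 4: 15}
Shortest distance to 4 = 15, path = [0, 3, 4]


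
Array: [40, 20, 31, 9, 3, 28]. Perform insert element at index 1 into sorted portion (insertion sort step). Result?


After one pass: [20, 40, 31, 9, 3, 28]


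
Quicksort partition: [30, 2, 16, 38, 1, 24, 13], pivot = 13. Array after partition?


Elements <= 13 go left of pivot.
Result: [2, 1, 13, 38, 30, 24, 16], pivot at index 2


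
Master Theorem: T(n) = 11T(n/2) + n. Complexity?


a=11, b=2, c=1. log_2(11)=3.459 > c=1. Case 1: O(n^log_b(a)) = O(n^3.459)
Complexity: O(n^3.459)


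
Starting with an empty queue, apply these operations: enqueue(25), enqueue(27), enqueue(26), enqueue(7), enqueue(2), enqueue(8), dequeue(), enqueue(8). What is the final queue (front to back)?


enqueue(25) -> [25]
enqueue(27) -> [25, 27]
enqueue(26) -> [25, 27, 26]
enqueue(7) -> [25, 27, 26, 7]
enqueue(2) -> [25, 27, 26, 7, 2]
enqueue(8) -> [25, 27, 26, 7, 2, 8]
dequeue() returns 25 -> [27, 26, 7, 2, 8]
enqueue(8) -> [27, 26, 7, 2, 8, 8]
Final queue (front to back): [27, 26, 7, 2, 8, 8]


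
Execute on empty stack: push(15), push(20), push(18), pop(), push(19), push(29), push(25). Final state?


push(15) -> [15]
push(20) -> [15, 20]
push(18) -> [15, 20, 18]
pop() returns 18 -> [15, 20]
push(19) -> [15, 20, 19]
push(29) -> [15, 20, 19, 29]
push(25) -> [15, 20, 19, 29, 25]
Final stack (bottom to top): [15, 20, 19, 29, 25]


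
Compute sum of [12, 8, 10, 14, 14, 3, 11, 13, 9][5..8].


Prefix sums: [0, 12, 20, 30, 44, 58, 61, 72, 85, 94]
Sum[5..8] = prefix[9] - prefix[5] = 94 - 58 = 36


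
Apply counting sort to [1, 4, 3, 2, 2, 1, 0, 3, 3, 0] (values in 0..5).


Count array: [2, 2, 2, 3, 1, 0]
Reconstruct: [0, 0, 1, 1, 2, 2, 3, 3, 3, 4]


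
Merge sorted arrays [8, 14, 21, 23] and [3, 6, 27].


Compare heads, take smaller each step.
Merged: [3, 6, 8, 14, 21, 23, 27]


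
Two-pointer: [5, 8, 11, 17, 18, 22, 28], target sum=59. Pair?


Two pointers: lo=0, hi=6
No pair sums to 59


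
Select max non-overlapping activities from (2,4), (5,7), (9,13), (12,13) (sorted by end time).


Greedy: pick earliest-ending, then skip overlaps.
Selected (3 activities): [(2, 4), (5, 7), (9, 13)]


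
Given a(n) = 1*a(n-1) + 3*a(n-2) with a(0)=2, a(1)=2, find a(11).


Build bottom-up:
...a(9)=2318, a(10)=5366, a(11)=1*5366+3*2318=12320
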